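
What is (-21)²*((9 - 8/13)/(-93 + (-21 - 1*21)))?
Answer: -5341/195 ≈ -27.390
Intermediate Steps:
(-21)²*((9 - 8/13)/(-93 + (-21 - 1*21))) = 441*((9 - 8*1/13)/(-93 + (-21 - 21))) = 441*((9 - 8/13)/(-93 - 42)) = 441*((109/13)/(-135)) = 441*((109/13)*(-1/135)) = 441*(-109/1755) = -5341/195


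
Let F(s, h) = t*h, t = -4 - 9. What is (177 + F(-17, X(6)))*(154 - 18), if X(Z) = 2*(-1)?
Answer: 27608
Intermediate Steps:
X(Z) = -2
t = -13
F(s, h) = -13*h
(177 + F(-17, X(6)))*(154 - 18) = (177 - 13*(-2))*(154 - 18) = (177 + 26)*136 = 203*136 = 27608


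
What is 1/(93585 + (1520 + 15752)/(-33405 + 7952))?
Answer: 25453/2382001733 ≈ 1.0686e-5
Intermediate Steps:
1/(93585 + (1520 + 15752)/(-33405 + 7952)) = 1/(93585 + 17272/(-25453)) = 1/(93585 + 17272*(-1/25453)) = 1/(93585 - 17272/25453) = 1/(2382001733/25453) = 25453/2382001733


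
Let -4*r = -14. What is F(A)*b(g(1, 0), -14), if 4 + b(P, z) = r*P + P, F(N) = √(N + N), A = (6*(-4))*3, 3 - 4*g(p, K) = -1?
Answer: 6*I ≈ 6.0*I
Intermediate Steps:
r = 7/2 (r = -¼*(-14) = 7/2 ≈ 3.5000)
g(p, K) = 1 (g(p, K) = ¾ - ¼*(-1) = ¾ + ¼ = 1)
A = -72 (A = -24*3 = -72)
F(N) = √2*√N (F(N) = √(2*N) = √2*√N)
b(P, z) = -4 + 9*P/2 (b(P, z) = -4 + (7*P/2 + P) = -4 + 9*P/2)
F(A)*b(g(1, 0), -14) = (√2*√(-72))*(-4 + (9/2)*1) = (√2*(6*I*√2))*(-4 + 9/2) = (12*I)*(½) = 6*I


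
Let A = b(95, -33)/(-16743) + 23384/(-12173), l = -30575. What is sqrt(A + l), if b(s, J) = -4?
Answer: I*sqrt(927795149658016395)/5508447 ≈ 174.86*I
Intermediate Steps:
A = -10580260/5508447 (A = -4/(-16743) + 23384/(-12173) = -4*(-1/16743) + 23384*(-1/12173) = 4/16743 - 632/329 = -10580260/5508447 ≈ -1.9207)
sqrt(A + l) = sqrt(-10580260/5508447 - 30575) = sqrt(-168431347285/5508447) = I*sqrt(927795149658016395)/5508447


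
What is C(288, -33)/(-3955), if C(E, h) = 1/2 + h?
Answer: 13/1582 ≈ 0.0082174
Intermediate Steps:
C(E, h) = ½ + h
C(288, -33)/(-3955) = (½ - 33)/(-3955) = -65/2*(-1/3955) = 13/1582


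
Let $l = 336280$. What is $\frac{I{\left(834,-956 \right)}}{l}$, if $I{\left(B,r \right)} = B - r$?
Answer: $\frac{179}{33628} \approx 0.0053229$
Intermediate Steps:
$\frac{I{\left(834,-956 \right)}}{l} = \frac{834 - -956}{336280} = \left(834 + 956\right) \frac{1}{336280} = 1790 \cdot \frac{1}{336280} = \frac{179}{33628}$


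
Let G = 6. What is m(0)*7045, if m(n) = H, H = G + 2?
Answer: 56360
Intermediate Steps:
H = 8 (H = 6 + 2 = 8)
m(n) = 8
m(0)*7045 = 8*7045 = 56360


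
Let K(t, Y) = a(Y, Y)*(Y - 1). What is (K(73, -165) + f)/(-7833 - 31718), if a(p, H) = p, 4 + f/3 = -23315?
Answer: 42567/39551 ≈ 1.0763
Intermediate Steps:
f = -69957 (f = -12 + 3*(-23315) = -12 - 69945 = -69957)
K(t, Y) = Y*(-1 + Y) (K(t, Y) = Y*(Y - 1) = Y*(-1 + Y))
(K(73, -165) + f)/(-7833 - 31718) = (-165*(-1 - 165) - 69957)/(-7833 - 31718) = (-165*(-166) - 69957)/(-39551) = (27390 - 69957)*(-1/39551) = -42567*(-1/39551) = 42567/39551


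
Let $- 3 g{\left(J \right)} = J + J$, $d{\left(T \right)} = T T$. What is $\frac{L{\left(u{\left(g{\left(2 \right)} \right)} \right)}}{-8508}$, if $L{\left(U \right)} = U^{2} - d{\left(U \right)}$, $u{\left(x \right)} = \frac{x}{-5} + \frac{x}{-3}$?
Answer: $0$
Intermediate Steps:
$d{\left(T \right)} = T^{2}$
$g{\left(J \right)} = - \frac{2 J}{3}$ ($g{\left(J \right)} = - \frac{J + J}{3} = - \frac{2 J}{3}$)
$u{\left(x \right)} = - \frac{8 x}{15}$ ($u{\left(x \right)} = x \left(- \frac{1}{5}\right) + x \left(- \frac{1}{3}\right) = - \frac{x}{5} - \frac{x}{3} = - \frac{8 x}{15}$)
$L{\left(U \right)} = 0$ ($L{\left(U \right)} = U^{2} - U^{2} = 0$)
$\frac{L{\left(u{\left(g{\left(2 \right)} \right)} \right)}}{-8508} = \frac{0}{-8508} = 0 \left(- \frac{1}{8508}\right) = 0$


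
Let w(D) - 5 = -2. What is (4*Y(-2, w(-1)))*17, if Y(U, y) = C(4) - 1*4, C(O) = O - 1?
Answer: -68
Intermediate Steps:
C(O) = -1 + O
w(D) = 3 (w(D) = 5 - 2 = 3)
Y(U, y) = -1 (Y(U, y) = (-1 + 4) - 1*4 = 3 - 4 = -1)
(4*Y(-2, w(-1)))*17 = (4*(-1))*17 = -4*17 = -68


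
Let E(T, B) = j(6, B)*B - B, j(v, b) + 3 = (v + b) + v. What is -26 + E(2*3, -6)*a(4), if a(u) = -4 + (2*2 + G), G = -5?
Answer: 34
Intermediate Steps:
j(v, b) = -3 + b + 2*v (j(v, b) = -3 + ((v + b) + v) = -3 + ((b + v) + v) = -3 + (b + 2*v) = -3 + b + 2*v)
E(T, B) = -B + B*(9 + B) (E(T, B) = (-3 + B + 2*6)*B - B = (-3 + B + 12)*B - B = (9 + B)*B - B = B*(9 + B) - B = -B + B*(9 + B))
a(u) = -5 (a(u) = -4 + (2*2 - 5) = -4 + (4 - 5) = -4 - 1 = -5)
-26 + E(2*3, -6)*a(4) = -26 - 6*(8 - 6)*(-5) = -26 - 6*2*(-5) = -26 - 12*(-5) = -26 + 60 = 34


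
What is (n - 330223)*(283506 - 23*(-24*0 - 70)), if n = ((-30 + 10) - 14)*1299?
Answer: -106744294124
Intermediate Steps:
n = -44166 (n = (-20 - 14)*1299 = -34*1299 = -44166)
(n - 330223)*(283506 - 23*(-24*0 - 70)) = (-44166 - 330223)*(283506 - 23*(-24*0 - 70)) = -374389*(283506 - 23*(0 - 70)) = -374389*(283506 - 23*(-70)) = -374389*(283506 + 1610) = -374389*285116 = -106744294124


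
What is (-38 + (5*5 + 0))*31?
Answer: -403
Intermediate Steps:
(-38 + (5*5 + 0))*31 = (-38 + (25 + 0))*31 = (-38 + 25)*31 = -13*31 = -403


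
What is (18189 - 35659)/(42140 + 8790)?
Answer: -1747/5093 ≈ -0.34302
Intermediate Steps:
(18189 - 35659)/(42140 + 8790) = -17470/50930 = -17470*1/50930 = -1747/5093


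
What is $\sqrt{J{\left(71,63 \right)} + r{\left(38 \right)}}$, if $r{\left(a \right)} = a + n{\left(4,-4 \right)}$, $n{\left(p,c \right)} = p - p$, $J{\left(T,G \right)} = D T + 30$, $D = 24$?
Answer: $2 \sqrt{443} \approx 42.095$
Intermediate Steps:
$J{\left(T,G \right)} = 30 + 24 T$ ($J{\left(T,G \right)} = 24 T + 30 = 30 + 24 T$)
$n{\left(p,c \right)} = 0$
$r{\left(a \right)} = a$ ($r{\left(a \right)} = a + 0 = a$)
$\sqrt{J{\left(71,63 \right)} + r{\left(38 \right)}} = \sqrt{\left(30 + 24 \cdot 71\right) + 38} = \sqrt{\left(30 + 1704\right) + 38} = \sqrt{1734 + 38} = \sqrt{1772} = 2 \sqrt{443}$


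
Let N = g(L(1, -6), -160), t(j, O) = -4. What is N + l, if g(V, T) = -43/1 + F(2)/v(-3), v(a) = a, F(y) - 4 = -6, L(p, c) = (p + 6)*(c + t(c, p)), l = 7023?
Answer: 20942/3 ≈ 6980.7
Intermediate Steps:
L(p, c) = (-4 + c)*(6 + p) (L(p, c) = (p + 6)*(c - 4) = (6 + p)*(-4 + c) = (-4 + c)*(6 + p))
F(y) = -2 (F(y) = 4 - 6 = -2)
g(V, T) = -127/3 (g(V, T) = -43/1 - 2/(-3) = -43*1 - 2*(-1/3) = -43 + 2/3 = -127/3)
N = -127/3 ≈ -42.333
N + l = -127/3 + 7023 = 20942/3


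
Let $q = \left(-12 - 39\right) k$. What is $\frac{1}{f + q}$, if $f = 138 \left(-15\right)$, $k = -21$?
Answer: $- \frac{1}{999} \approx -0.001001$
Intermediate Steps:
$q = 1071$ ($q = \left(-12 - 39\right) \left(-21\right) = \left(-51\right) \left(-21\right) = 1071$)
$f = -2070$
$\frac{1}{f + q} = \frac{1}{-2070 + 1071} = \frac{1}{-999} = - \frac{1}{999}$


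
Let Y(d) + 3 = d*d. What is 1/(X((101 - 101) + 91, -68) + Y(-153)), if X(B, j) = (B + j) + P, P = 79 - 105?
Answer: 1/23403 ≈ 4.2730e-5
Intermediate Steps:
P = -26
X(B, j) = -26 + B + j (X(B, j) = (B + j) - 26 = -26 + B + j)
Y(d) = -3 + d**2 (Y(d) = -3 + d*d = -3 + d**2)
1/(X((101 - 101) + 91, -68) + Y(-153)) = 1/((-26 + ((101 - 101) + 91) - 68) + (-3 + (-153)**2)) = 1/((-26 + (0 + 91) - 68) + (-3 + 23409)) = 1/((-26 + 91 - 68) + 23406) = 1/(-3 + 23406) = 1/23403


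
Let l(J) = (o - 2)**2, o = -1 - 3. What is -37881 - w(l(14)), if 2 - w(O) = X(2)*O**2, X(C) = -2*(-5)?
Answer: -24923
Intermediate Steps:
o = -4
X(C) = 10
l(J) = 36 (l(J) = (-4 - 2)**2 = (-6)**2 = 36)
w(O) = 2 - 10*O**2
-37881 - w(l(14)) = -37881 - (2 - 10*36**2) = -37881 - (2 - 10*1296) = -37881 - (2 - 12960) = -37881 - 1*(-12958) = -37881 + 12958 = -24923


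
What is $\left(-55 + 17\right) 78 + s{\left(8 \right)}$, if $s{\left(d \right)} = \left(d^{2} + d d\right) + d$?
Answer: $-2828$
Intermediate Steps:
$s{\left(d \right)} = d + 2 d^{2}$ ($s{\left(d \right)} = \left(d^{2} + d^{2}\right) + d = 2 d^{2} + d = d + 2 d^{2}$)
$\left(-55 + 17\right) 78 + s{\left(8 \right)} = \left(-55 + 17\right) 78 + 8 \left(1 + 2 \cdot 8\right) = \left(-38\right) 78 + 8 \left(1 + 16\right) = -2964 + 8 \cdot 17 = -2964 + 136 = -2828$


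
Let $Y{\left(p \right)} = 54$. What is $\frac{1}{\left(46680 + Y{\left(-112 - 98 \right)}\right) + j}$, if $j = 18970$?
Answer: $\frac{1}{65704} \approx 1.522 \cdot 10^{-5}$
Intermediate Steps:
$\frac{1}{\left(46680 + Y{\left(-112 - 98 \right)}\right) + j} = \frac{1}{\left(46680 + 54\right) + 18970} = \frac{1}{46734 + 18970} = \frac{1}{65704}$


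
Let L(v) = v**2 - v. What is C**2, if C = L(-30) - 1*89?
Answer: 707281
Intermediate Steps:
C = 841 (C = -30*(-1 - 30) - 1*89 = -30*(-31) - 89 = 930 - 89 = 841)
C**2 = 841**2 = 707281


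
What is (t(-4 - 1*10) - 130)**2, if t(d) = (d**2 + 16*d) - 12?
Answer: 28900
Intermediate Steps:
t(d) = -12 + d**2 + 16*d
(t(-4 - 1*10) - 130)**2 = ((-12 + (-4 - 1*10)**2 + 16*(-4 - 1*10)) - 130)**2 = ((-12 + (-4 - 10)**2 + 16*(-4 - 10)) - 130)**2 = ((-12 + (-14)**2 + 16*(-14)) - 130)**2 = ((-12 + 196 - 224) - 130)**2 = (-40 - 130)**2 = (-170)**2 = 28900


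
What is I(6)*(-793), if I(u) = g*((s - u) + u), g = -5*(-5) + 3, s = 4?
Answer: -88816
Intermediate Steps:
g = 28 (g = 25 + 3 = 28)
I(u) = 112 (I(u) = 28*((4 - u) + u) = 28*4 = 112)
I(6)*(-793) = 112*(-793) = -88816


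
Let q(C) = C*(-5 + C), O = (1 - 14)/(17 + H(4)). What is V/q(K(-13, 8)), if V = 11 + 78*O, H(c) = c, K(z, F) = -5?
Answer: -261/350 ≈ -0.74571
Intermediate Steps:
O = -13/21 (O = (1 - 14)/(17 + 4) = -13/21 ≈ -0.61905)
V = -261/7 (V = 11 + 78*(-13/21) = 11 - 338/7 = -261/7 ≈ -37.286)
V/q(K(-13, 8)) = -261*(-1/(5*(-5 - 5)))/7 = -261/(7*((-5*(-10)))) = -261/7/50 = -261/7*1/50 = -261/350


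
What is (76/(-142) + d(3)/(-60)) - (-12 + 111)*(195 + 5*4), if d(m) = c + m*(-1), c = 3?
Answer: -1511273/71 ≈ -21286.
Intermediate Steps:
d(m) = 3 - m (d(m) = 3 + m*(-1) = 3 - m)
(76/(-142) + d(3)/(-60)) - (-12 + 111)*(195 + 5*4) = (76/(-142) + (3 - 1*3)/(-60)) - (-12 + 111)*(195 + 5*4) = (76*(-1/142) + (3 - 3)*(-1/60)) - 99*(195 + 20) = (-38/71 + 0*(-1/60)) - 99*215 = (-38/71 + 0) - 1*21285 = -38/71 - 21285 = -1511273/71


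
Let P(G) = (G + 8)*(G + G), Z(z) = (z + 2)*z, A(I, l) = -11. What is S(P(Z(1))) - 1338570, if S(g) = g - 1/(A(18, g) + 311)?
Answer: -401551201/300 ≈ -1.3385e+6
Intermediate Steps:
Z(z) = z*(2 + z) (Z(z) = (2 + z)*z = z*(2 + z))
P(G) = 2*G*(8 + G) (P(G) = (8 + G)*(2*G) = 2*G*(8 + G))
S(g) = -1/300 + g (S(g) = g - 1/(-11 + 311) = g - 1/300 = -1/300 + g)
S(P(Z(1))) - 1338570 = (-1/300 + 2*(1*(2 + 1))*(8 + 1*(2 + 1))) - 1338570 = (-1/300 + 2*(1*3)*(8 + 1*3)) - 1338570 = (-1/300 + 2*3*(8 + 3)) - 1338570 = (-1/300 + 2*3*11) - 1338570 = (-1/300 + 66) - 1338570 = 19799/300 - 1338570 = -401551201/300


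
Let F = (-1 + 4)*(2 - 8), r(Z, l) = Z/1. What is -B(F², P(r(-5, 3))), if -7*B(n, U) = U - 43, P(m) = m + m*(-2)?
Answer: -38/7 ≈ -5.4286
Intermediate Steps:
r(Z, l) = Z (r(Z, l) = Z*1 = Z)
F = -18 (F = 3*(-6) = -18)
P(m) = -m (P(m) = m - 2*m = -m)
B(n, U) = 43/7 - U/7 (B(n, U) = -(U - 43)/7 = -(-43 + U)/7 = 43/7 - U/7)
-B(F², P(r(-5, 3))) = -(43/7 - (-1)*(-5)/7) = -(43/7 - ⅐*5) = -(43/7 - 5/7) = -1*38/7 = -38/7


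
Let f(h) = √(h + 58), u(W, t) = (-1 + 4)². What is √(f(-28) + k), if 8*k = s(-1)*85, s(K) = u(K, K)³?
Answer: √(123930 + 16*√30)/4 ≈ 88.040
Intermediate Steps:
u(W, t) = 9 (u(W, t) = 3² = 9)
f(h) = √(58 + h)
s(K) = 729 (s(K) = 9³ = 729)
k = 61965/8 (k = (729*85)/8 = (⅛)*61965 = 61965/8 ≈ 7745.6)
√(f(-28) + k) = √(√(58 - 28) + 61965/8) = √(√30 + 61965/8) = √(61965/8 + √30)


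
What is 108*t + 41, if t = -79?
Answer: -8491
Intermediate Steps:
108*t + 41 = 108*(-79) + 41 = -8532 + 41 = -8491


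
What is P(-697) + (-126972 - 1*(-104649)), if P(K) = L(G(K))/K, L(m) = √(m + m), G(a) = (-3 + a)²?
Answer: -22323 - 700*√2/697 ≈ -22324.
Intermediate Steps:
L(m) = √2*√m (L(m) = √(2*m) = √2*√m)
P(K) = √2*√((-3 + K)²)/K (P(K) = (√2*√((-3 + K)²))/K = √2*√((-3 + K)²)/K)
P(-697) + (-126972 - 1*(-104649)) = √2*√((-3 - 697)²)/(-697) + (-126972 - 1*(-104649)) = √2*(-1/697)*√((-700)²) + (-126972 + 104649) = √2*(-1/697)*√490000 - 22323 = √2*(-1/697)*700 - 22323 = -700*√2/697 - 22323 = -22323 - 700*√2/697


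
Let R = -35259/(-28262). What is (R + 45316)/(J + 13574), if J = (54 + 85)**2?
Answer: 1280756051/929678490 ≈ 1.3776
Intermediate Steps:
J = 19321 (J = 139**2 = 19321)
R = 35259/28262 (R = -35259*(-1/28262) = 35259/28262 ≈ 1.2476)
(R + 45316)/(J + 13574) = (35259/28262 + 45316)/(19321 + 13574) = (1280756051/28262)/32895 = (1280756051/28262)*(1/32895) = 1280756051/929678490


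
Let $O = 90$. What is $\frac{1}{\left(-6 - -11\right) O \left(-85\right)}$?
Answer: $- \frac{1}{38250} \approx -2.6144 \cdot 10^{-5}$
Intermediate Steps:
$\frac{1}{\left(-6 - -11\right) O \left(-85\right)} = \frac{1}{\left(-6 - -11\right) 90 \left(-85\right)} = \frac{1}{\left(-6 + 11\right) 90 \left(-85\right)} = \frac{1}{5 \cdot 90 \left(-85\right)} = \frac{1}{450 \left(-85\right)} = \frac{1}{-38250} = - \frac{1}{38250}$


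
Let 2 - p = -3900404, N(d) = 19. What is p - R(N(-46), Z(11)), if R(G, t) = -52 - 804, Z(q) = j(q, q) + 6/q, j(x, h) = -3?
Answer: 3901262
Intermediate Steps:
p = 3900406 (p = 2 - 1*(-3900404) = 2 + 3900404 = 3900406)
Z(q) = -3 + 6/q
R(G, t) = -856
p - R(N(-46), Z(11)) = 3900406 - 1*(-856) = 3900406 + 856 = 3901262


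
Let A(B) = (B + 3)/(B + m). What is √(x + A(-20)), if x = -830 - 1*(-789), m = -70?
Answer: I*√36730/30 ≈ 6.3884*I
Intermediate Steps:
x = -41 (x = -830 + 789 = -41)
A(B) = (3 + B)/(-70 + B) (A(B) = (B + 3)/(B - 70) = (3 + B)/(-70 + B))
√(x + A(-20)) = √(-41 + (3 - 20)/(-70 - 20)) = √(-41 - 17/(-90)) = √(-41 - 1/90*(-17)) = √(-41 + 17/90) = √(-3673/90) = I*√36730/30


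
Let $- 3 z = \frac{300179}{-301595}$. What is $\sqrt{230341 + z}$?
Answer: $\frac{2 \sqrt{962069809029690}}{129255} \approx 479.94$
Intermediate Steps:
$z = \frac{300179}{904785}$ ($z = - \frac{300179 \frac{1}{-301595}}{3} = - \frac{300179 \left(- \frac{1}{301595}\right)}{3} = \left(- \frac{1}{3}\right) \left(- \frac{300179}{301595}\right) = \frac{300179}{904785} \approx 0.33177$)
$\sqrt{230341 + z} = \sqrt{230341 + \frac{300179}{904785}} = \sqrt{\frac{208409381864}{904785}} = \frac{2 \sqrt{962069809029690}}{129255}$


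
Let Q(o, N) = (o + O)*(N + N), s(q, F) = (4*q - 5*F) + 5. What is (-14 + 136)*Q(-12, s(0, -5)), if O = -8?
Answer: -146400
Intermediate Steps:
s(q, F) = 5 - 5*F + 4*q (s(q, F) = (-5*F + 4*q) + 5 = 5 - 5*F + 4*q)
Q(o, N) = 2*N*(-8 + o) (Q(o, N) = (o - 8)*(N + N) = (-8 + o)*(2*N) = 2*N*(-8 + o))
(-14 + 136)*Q(-12, s(0, -5)) = (-14 + 136)*(2*(5 - 5*(-5) + 4*0)*(-8 - 12)) = 122*(2*(5 + 25 + 0)*(-20)) = 122*(2*30*(-20)) = 122*(-1200) = -146400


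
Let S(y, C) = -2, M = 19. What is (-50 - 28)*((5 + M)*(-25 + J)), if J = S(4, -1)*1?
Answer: 50544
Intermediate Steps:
J = -2 (J = -2*1 = -2)
(-50 - 28)*((5 + M)*(-25 + J)) = (-50 - 28)*((5 + 19)*(-25 - 2)) = -1872*(-27) = -78*(-648) = 50544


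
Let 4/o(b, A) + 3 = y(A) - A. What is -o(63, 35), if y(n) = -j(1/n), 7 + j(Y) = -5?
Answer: 2/13 ≈ 0.15385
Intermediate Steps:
j(Y) = -12 (j(Y) = -7 - 5 = -12)
y(n) = 12 (y(n) = -1*(-12) = 12)
o(b, A) = 4/(9 - A) (o(b, A) = 4/(-3 + (12 - A)) = 4/(9 - A))
-o(63, 35) = -(-4)/(-9 + 35) = -(-4)/26 = -1*(-2/13) = 2/13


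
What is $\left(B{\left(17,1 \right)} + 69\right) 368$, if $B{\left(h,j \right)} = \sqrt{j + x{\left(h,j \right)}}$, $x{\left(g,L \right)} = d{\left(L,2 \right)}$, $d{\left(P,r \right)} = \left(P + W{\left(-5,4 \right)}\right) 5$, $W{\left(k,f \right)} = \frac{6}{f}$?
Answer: $25392 + 552 \sqrt{6} \approx 26744.0$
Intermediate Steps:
$d{\left(P,r \right)} = \frac{15}{2} + 5 P$ ($d{\left(P,r \right)} = \left(P + \frac{6}{4}\right) 5 = \left(P + 6 \cdot \frac{1}{4}\right) 5 = \left(P + \frac{3}{2}\right) 5 = \left(\frac{3}{2} + P\right) 5 = \frac{15}{2} + 5 P$)
$x{\left(g,L \right)} = \frac{15}{2} + 5 L$
$B{\left(h,j \right)} = \sqrt{\frac{15}{2} + 6 j}$ ($B{\left(h,j \right)} = \sqrt{j + \left(\frac{15}{2} + 5 j\right)} = \sqrt{\frac{15}{2} + 6 j}$)
$\left(B{\left(17,1 \right)} + 69\right) 368 = \left(\frac{\sqrt{30 + 24 \cdot 1}}{2} + 69\right) 368 = \left(\frac{\sqrt{30 + 24}}{2} + 69\right) 368 = \left(\frac{\sqrt{54}}{2} + 69\right) 368 = \left(\frac{3 \sqrt{6}}{2} + 69\right) 368 = \left(69 + \frac{3 \sqrt{6}}{2}\right) 368 = 25392 + 552 \sqrt{6}$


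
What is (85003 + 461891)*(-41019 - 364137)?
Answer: -221577385464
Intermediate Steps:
(85003 + 461891)*(-41019 - 364137) = 546894*(-405156) = -221577385464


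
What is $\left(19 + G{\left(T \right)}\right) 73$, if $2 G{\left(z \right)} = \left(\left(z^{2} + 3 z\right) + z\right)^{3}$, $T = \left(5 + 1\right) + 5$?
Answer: $\frac{327927899}{2} \approx 1.6396 \cdot 10^{8}$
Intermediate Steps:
$T = 11$ ($T = 6 + 5 = 11$)
$G{\left(z \right)} = \frac{\left(z^{2} + 4 z\right)^{3}}{2}$ ($G{\left(z \right)} = \frac{\left(\left(z^{2} + 3 z\right) + z\right)^{3}}{2} = \frac{\left(z^{2} + 4 z\right)^{3}}{2}$)
$\left(19 + G{\left(T \right)}\right) 73 = \left(19 + \frac{11^{3} \left(4 + 11\right)^{3}}{2}\right) 73 = \left(19 + \frac{1}{2} \cdot 1331 \cdot 15^{3}\right) 73 = \left(19 + \frac{1}{2} \cdot 1331 \cdot 3375\right) 73 = \left(19 + \frac{4492125}{2}\right) 73 = \frac{4492163}{2} \cdot 73 = \frac{327927899}{2}$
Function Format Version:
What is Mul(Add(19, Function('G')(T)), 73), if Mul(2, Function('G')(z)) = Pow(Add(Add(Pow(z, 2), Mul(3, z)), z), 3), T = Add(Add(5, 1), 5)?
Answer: Rational(327927899, 2) ≈ 1.6396e+8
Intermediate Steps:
T = 11 (T = Add(6, 5) = 11)
Function('G')(z) = Mul(Rational(1, 2), Pow(Add(Pow(z, 2), Mul(4, z)), 3)) (Function('G')(z) = Mul(Rational(1, 2), Pow(Add(Add(Pow(z, 2), Mul(3, z)), z), 3)) = Mul(Rational(1, 2), Pow(Add(Pow(z, 2), Mul(4, z)), 3)))
Mul(Add(19, Function('G')(T)), 73) = Mul(Add(19, Mul(Rational(1, 2), Pow(11, 3), Pow(Add(4, 11), 3))), 73) = Mul(Add(19, Mul(Rational(1, 2), 1331, Pow(15, 3))), 73) = Mul(Add(19, Mul(Rational(1, 2), 1331, 3375)), 73) = Mul(Add(19, Rational(4492125, 2)), 73) = Mul(Rational(4492163, 2), 73) = Rational(327927899, 2)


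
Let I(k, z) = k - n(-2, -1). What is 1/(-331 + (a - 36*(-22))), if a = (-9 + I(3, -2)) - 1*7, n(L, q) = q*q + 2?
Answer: 1/445 ≈ 0.0022472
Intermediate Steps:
n(L, q) = 2 + q**2 (n(L, q) = q**2 + 2 = 2 + q**2)
I(k, z) = -3 + k (I(k, z) = k - (2 + (-1)**2) = k - (2 + 1) = k - 1*3 = k - 3 = -3 + k)
a = -16 (a = (-9 + (-3 + 3)) - 1*7 = (-9 + 0) - 7 = -9 - 7 = -16)
1/(-331 + (a - 36*(-22))) = 1/(-331 + (-16 - 36*(-22))) = 1/(-331 + (-16 + 792)) = 1/(-331 + 776) = 1/445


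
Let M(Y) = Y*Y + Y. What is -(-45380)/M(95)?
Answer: 2269/456 ≈ 4.9759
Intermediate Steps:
M(Y) = Y + Y**2 (M(Y) = Y**2 + Y = Y + Y**2)
-(-45380)/M(95) = -(-45380)/(95*(1 + 95)) = -(-45380)/(95*96) = -(-45380)/9120 = -5*(-2269/2280) = 2269/456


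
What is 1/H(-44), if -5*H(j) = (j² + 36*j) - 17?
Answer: -1/67 ≈ -0.014925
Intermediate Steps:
H(j) = 17/5 - 36*j/5 - j²/5 (H(j) = -((j² + 36*j) - 17)/5 = -(-17 + j² + 36*j)/5 = 17/5 - 36*j/5 - j²/5)
1/H(-44) = 1/(17/5 - 36/5*(-44) - ⅕*(-44)²) = 1/(17/5 + 1584/5 - ⅕*1936) = 1/(17/5 + 1584/5 - 1936/5) = 1/(-67) = -1/67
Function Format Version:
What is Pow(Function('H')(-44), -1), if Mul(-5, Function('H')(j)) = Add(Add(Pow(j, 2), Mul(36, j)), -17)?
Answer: Rational(-1, 67) ≈ -0.014925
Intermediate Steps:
Function('H')(j) = Add(Rational(17, 5), Mul(Rational(-36, 5), j), Mul(Rational(-1, 5), Pow(j, 2))) (Function('H')(j) = Mul(Rational(-1, 5), Add(Add(Pow(j, 2), Mul(36, j)), -17)) = Mul(Rational(-1, 5), Add(-17, Pow(j, 2), Mul(36, j))) = Add(Rational(17, 5), Mul(Rational(-36, 5), j), Mul(Rational(-1, 5), Pow(j, 2))))
Pow(Function('H')(-44), -1) = Pow(Add(Rational(17, 5), Mul(Rational(-36, 5), -44), Mul(Rational(-1, 5), Pow(-44, 2))), -1) = Pow(Add(Rational(17, 5), Rational(1584, 5), Mul(Rational(-1, 5), 1936)), -1) = Pow(Add(Rational(17, 5), Rational(1584, 5), Rational(-1936, 5)), -1) = Pow(-67, -1) = Rational(-1, 67)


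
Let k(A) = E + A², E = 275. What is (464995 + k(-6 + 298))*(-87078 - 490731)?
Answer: -318103500006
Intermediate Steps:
k(A) = 275 + A²
(464995 + k(-6 + 298))*(-87078 - 490731) = (464995 + (275 + (-6 + 298)²))*(-87078 - 490731) = (464995 + (275 + 292²))*(-577809) = (464995 + (275 + 85264))*(-577809) = (464995 + 85539)*(-577809) = 550534*(-577809) = -318103500006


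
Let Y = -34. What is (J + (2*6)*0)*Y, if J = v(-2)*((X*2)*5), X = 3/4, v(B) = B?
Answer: 510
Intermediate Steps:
X = ¾ (X = 3*(¼) = ¾ ≈ 0.75000)
J = -15 (J = -2*(¾)*2*5 = -3*5 = -2*15/2 = -15)
(J + (2*6)*0)*Y = (-15 + (2*6)*0)*(-34) = (-15 + 12*0)*(-34) = (-15 + 0)*(-34) = -15*(-34) = 510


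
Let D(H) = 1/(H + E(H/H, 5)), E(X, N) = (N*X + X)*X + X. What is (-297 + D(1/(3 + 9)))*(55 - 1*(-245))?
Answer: -1513980/17 ≈ -89058.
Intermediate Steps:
E(X, N) = X + X*(X + N*X) (E(X, N) = (X + N*X)*X + X = X*(X + N*X) + X = X + X*(X + N*X))
D(H) = 1/(7 + H) (D(H) = 1/(H + (H/H)*(1 + H/H + 5*(H/H))) = 1/(H + 1*(1 + 1 + 5*1)) = 1/(H + 1*(1 + 1 + 5)) = 1/(H + 1*7) = 1/(H + 7) = 1/(7 + H))
(-297 + D(1/(3 + 9)))*(55 - 1*(-245)) = (-297 + 1/(7 + 1/(3 + 9)))*(55 - 1*(-245)) = (-297 + 1/(7 + 1/12))*(55 + 245) = (-297 + 1/(7 + 1/12))*300 = (-297 + 1/(85/12))*300 = (-297 + 12/85)*300 = -25233/85*300 = -1513980/17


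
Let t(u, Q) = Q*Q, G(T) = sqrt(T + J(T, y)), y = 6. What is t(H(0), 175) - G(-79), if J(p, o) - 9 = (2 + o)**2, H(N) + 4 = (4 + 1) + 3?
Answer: 30625 - I*sqrt(6) ≈ 30625.0 - 2.4495*I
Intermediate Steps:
H(N) = 4 (H(N) = -4 + ((4 + 1) + 3) = -4 + (5 + 3) = -4 + 8 = 4)
J(p, o) = 9 + (2 + o)**2
G(T) = sqrt(73 + T) (G(T) = sqrt(T + (9 + (2 + 6)**2)) = sqrt(T + (9 + 8**2)) = sqrt(T + (9 + 64)) = sqrt(T + 73) = sqrt(73 + T))
t(u, Q) = Q**2
t(H(0), 175) - G(-79) = 175**2 - sqrt(73 - 79) = 30625 - sqrt(-6) = 30625 - I*sqrt(6)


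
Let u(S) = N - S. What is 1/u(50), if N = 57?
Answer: 1/7 ≈ 0.14286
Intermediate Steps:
u(S) = 57 - S
1/u(50) = 1/(57 - 1*50) = 1/(57 - 50) = 1/7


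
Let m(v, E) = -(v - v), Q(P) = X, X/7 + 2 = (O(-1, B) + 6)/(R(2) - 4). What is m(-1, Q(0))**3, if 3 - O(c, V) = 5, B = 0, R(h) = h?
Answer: 0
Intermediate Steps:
O(c, V) = -2 (O(c, V) = 3 - 1*5 = 3 - 5 = -2)
X = -28 (X = -14 + 7*((-2 + 6)/(2 - 4)) = -14 + 7*(4/(-2)) = -14 + 7*(4*(-1/2)) = -14 + 7*(-2) = -14 - 14 = -28)
Q(P) = -28
m(v, E) = 0 (m(v, E) = -1*0 = 0)
m(-1, Q(0))**3 = 0**3 = 0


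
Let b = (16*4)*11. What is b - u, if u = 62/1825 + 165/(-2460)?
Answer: 210717107/299300 ≈ 704.03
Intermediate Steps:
u = -9907/299300 (u = 62*(1/1825) + 165*(-1/2460) = 62/1825 - 11/164 = -9907/299300 ≈ -0.033101)
b = 704 (b = 64*11 = 704)
b - u = 704 - 1*(-9907/299300) = 704 + 9907/299300 = 210717107/299300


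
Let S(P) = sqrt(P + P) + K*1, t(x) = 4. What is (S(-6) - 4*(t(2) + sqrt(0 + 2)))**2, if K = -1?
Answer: (17 + 4*sqrt(2) - 2*I*sqrt(3))**2 ≈ 501.33 - 156.97*I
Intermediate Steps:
S(P) = -1 + sqrt(2)*sqrt(P) (S(P) = sqrt(P + P) - 1*1 = sqrt(2*P) - 1 = sqrt(2)*sqrt(P) - 1 = -1 + sqrt(2)*sqrt(P))
(S(-6) - 4*(t(2) + sqrt(0 + 2)))**2 = ((-1 + sqrt(2)*sqrt(-6)) - 4*(4 + sqrt(0 + 2)))**2 = ((-1 + sqrt(2)*(I*sqrt(6))) - 4*(4 + sqrt(2)))**2 = ((-1 + 2*I*sqrt(3)) + (-16 - 4*sqrt(2)))**2 = (-17 - 4*sqrt(2) + 2*I*sqrt(3))**2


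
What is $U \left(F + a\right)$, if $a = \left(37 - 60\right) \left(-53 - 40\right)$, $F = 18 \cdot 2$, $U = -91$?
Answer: $-197925$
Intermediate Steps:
$F = 36$
$a = 2139$ ($a = \left(-23\right) \left(-93\right) = 2139$)
$U \left(F + a\right) = - 91 \left(36 + 2139\right) = \left(-91\right) 2175 = -197925$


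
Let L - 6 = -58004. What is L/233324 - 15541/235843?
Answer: -8652255299/27513916066 ≈ -0.31447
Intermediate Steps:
L = -57998 (L = 6 - 58004 = -57998)
L/233324 - 15541/235843 = -57998/233324 - 15541/235843 = -57998*1/233324 - 15541*1/235843 = -28999/116662 - 15541/235843 = -8652255299/27513916066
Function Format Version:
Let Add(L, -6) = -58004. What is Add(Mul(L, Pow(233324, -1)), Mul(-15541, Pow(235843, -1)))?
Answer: Rational(-8652255299, 27513916066) ≈ -0.31447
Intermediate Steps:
L = -57998 (L = Add(6, -58004) = -57998)
Add(Mul(L, Pow(233324, -1)), Mul(-15541, Pow(235843, -1))) = Add(Mul(-57998, Pow(233324, -1)), Mul(-15541, Pow(235843, -1))) = Add(Mul(-57998, Rational(1, 233324)), Mul(-15541, Rational(1, 235843))) = Add(Rational(-28999, 116662), Rational(-15541, 235843)) = Rational(-8652255299, 27513916066)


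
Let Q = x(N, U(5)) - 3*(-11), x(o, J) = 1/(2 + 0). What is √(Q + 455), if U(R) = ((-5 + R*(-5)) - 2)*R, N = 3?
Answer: √1954/2 ≈ 22.102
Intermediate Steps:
U(R) = R*(-7 - 5*R) (U(R) = ((-5 - 5*R) - 2)*R = (-7 - 5*R)*R = R*(-7 - 5*R))
x(o, J) = ½ (x(o, J) = 1/2 = ½)
Q = 67/2 (Q = ½ - 3*(-11) = ½ + 33 = 67/2 ≈ 33.500)
√(Q + 455) = √(67/2 + 455) = √(977/2) = √1954/2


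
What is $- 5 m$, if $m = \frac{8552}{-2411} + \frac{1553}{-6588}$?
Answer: $\frac{300424295}{15883668} \approx 18.914$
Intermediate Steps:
$m = - \frac{60084859}{15883668}$ ($m = 8552 \left(- \frac{1}{2411}\right) + 1553 \left(- \frac{1}{6588}\right) = - \frac{8552}{2411} - \frac{1553}{6588} = - \frac{60084859}{15883668} \approx -3.7828$)
$- 5 m = \left(-5\right) \left(- \frac{60084859}{15883668}\right) = \frac{300424295}{15883668}$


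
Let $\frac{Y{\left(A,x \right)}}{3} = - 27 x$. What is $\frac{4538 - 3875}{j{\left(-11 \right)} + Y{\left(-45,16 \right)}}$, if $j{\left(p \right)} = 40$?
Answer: $- \frac{663}{1256} \approx -0.52787$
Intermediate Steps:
$Y{\left(A,x \right)} = - 81 x$ ($Y{\left(A,x \right)} = 3 \left(- 27 x\right) = - 81 x$)
$\frac{4538 - 3875}{j{\left(-11 \right)} + Y{\left(-45,16 \right)}} = \frac{4538 - 3875}{40 - 1296} = \frac{663}{40 - 1296} = \frac{663}{-1256} = 663 \left(- \frac{1}{1256}\right) = - \frac{663}{1256}$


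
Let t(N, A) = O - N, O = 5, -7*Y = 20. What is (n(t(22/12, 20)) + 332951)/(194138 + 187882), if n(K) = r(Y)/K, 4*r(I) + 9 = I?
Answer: 88564717/101617320 ≈ 0.87155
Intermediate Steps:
Y = -20/7 (Y = -1/7*20 = -20/7 ≈ -2.8571)
r(I) = -9/4 + I/4
t(N, A) = 5 - N
n(K) = -83/(28*K) (n(K) = (-9/4 + (1/4)*(-20/7))/K = (-9/4 - 5/7)/K = -83/(28*K))
(n(t(22/12, 20)) + 332951)/(194138 + 187882) = (-83/(28*(5 - 22/12)) + 332951)/(194138 + 187882) = (-83/(28*(5 - 22/12)) + 332951)/382020 = (-83/(28*(5 - 1*11/6)) + 332951)*(1/382020) = (-83/(28*(5 - 11/6)) + 332951)*(1/382020) = (-83/(28*19/6) + 332951)*(1/382020) = (-83/28*6/19 + 332951)*(1/382020) = (-249/266 + 332951)*(1/382020) = (88564717/266)*(1/382020) = 88564717/101617320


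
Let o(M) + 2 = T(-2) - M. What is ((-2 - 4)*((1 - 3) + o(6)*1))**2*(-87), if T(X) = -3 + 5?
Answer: -200448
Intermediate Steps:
T(X) = 2
o(M) = -M (o(M) = -2 + (2 - M) = -M)
((-2 - 4)*((1 - 3) + o(6)*1))**2*(-87) = ((-2 - 4)*((1 - 3) - 1*6*1))**2*(-87) = (-6*(-2 - 6*1))**2*(-87) = (-6*(-2 - 6))**2*(-87) = (-6*(-8))**2*(-87) = 48**2*(-87) = 2304*(-87) = -200448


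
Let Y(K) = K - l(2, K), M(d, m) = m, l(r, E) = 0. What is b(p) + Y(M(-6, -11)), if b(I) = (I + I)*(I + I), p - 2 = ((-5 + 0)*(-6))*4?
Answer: 59525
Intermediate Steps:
Y(K) = K (Y(K) = K - 1*0 = K + 0 = K)
p = 122 (p = 2 + ((-5 + 0)*(-6))*4 = 2 - 5*(-6)*4 = 2 + 30*4 = 2 + 120 = 122)
b(I) = 4*I² (b(I) = (2*I)*(2*I) = 4*I²)
b(p) + Y(M(-6, -11)) = 4*122² - 11 = 4*14884 - 11 = 59536 - 11 = 59525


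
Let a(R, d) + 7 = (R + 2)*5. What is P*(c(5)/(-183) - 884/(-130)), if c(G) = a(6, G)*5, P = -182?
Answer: -327418/305 ≈ -1073.5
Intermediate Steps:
a(R, d) = 3 + 5*R (a(R, d) = -7 + (R + 2)*5 = -7 + (2 + R)*5 = -7 + (10 + 5*R) = 3 + 5*R)
c(G) = 165 (c(G) = (3 + 5*6)*5 = (3 + 30)*5 = 33*5 = 165)
P*(c(5)/(-183) - 884/(-130)) = -182*(165/(-183) - 884/(-130)) = -182*(165*(-1/183) - 884*(-1/130)) = -182*(-55/61 + 34/5) = -182*1799/305 = -327418/305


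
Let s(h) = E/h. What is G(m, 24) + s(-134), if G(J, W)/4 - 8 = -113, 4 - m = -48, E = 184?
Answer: -28232/67 ≈ -421.37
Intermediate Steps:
m = 52 (m = 4 - 1*(-48) = 4 + 48 = 52)
G(J, W) = -420 (G(J, W) = 32 + 4*(-113) = 32 - 452 = -420)
s(h) = 184/h
G(m, 24) + s(-134) = -420 + 184/(-134) = -420 + 184*(-1/134) = -420 - 92/67 = -28232/67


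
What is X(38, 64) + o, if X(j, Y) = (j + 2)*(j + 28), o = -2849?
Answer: -209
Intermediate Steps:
X(j, Y) = (2 + j)*(28 + j)
X(38, 64) + o = (56 + 38² + 30*38) - 2849 = (56 + 1444 + 1140) - 2849 = 2640 - 2849 = -209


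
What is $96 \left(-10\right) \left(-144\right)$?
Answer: $138240$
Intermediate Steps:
$96 \left(-10\right) \left(-144\right) = \left(-960\right) \left(-144\right) = 138240$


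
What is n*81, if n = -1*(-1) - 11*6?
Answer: -5265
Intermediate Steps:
n = -65 (n = 1 - 66 = -65)
n*81 = -65*81 = -5265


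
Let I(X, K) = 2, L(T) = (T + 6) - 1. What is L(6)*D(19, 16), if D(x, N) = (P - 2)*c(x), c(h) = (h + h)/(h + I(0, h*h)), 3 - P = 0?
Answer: 418/21 ≈ 19.905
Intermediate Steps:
L(T) = 5 + T (L(T) = (6 + T) - 1 = 5 + T)
P = 3 (P = 3 - 1*0 = 3 + 0 = 3)
c(h) = 2*h/(2 + h) (c(h) = (h + h)/(h + 2) = (2*h)/(2 + h) = 2*h/(2 + h))
D(x, N) = 2*x/(2 + x) (D(x, N) = (3 - 2)*(2*x/(2 + x)) = 1*(2*x/(2 + x)) = 2*x/(2 + x))
L(6)*D(19, 16) = (5 + 6)*(2*19/(2 + 19)) = 11*(2*19/21) = 11*(2*19*(1/21)) = 11*(38/21) = 418/21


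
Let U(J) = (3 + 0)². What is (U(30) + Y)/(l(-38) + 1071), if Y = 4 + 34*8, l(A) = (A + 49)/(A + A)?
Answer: 4332/16277 ≈ 0.26614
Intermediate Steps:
l(A) = (49 + A)/(2*A) (l(A) = (49 + A)/((2*A)) = (49 + A)*(1/(2*A)) = (49 + A)/(2*A))
U(J) = 9 (U(J) = 3² = 9)
Y = 276 (Y = 4 + 272 = 276)
(U(30) + Y)/(l(-38) + 1071) = (9 + 276)/((½)*(49 - 38)/(-38) + 1071) = 285/((½)*(-1/38)*11 + 1071) = 285/(-11/76 + 1071) = 285/(81385/76) = 285*(76/81385) = 4332/16277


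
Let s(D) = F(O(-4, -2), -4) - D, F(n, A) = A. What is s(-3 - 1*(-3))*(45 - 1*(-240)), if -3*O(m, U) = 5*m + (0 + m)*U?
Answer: -1140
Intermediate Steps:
O(m, U) = -5*m/3 - U*m/3 (O(m, U) = -(5*m + (0 + m)*U)/3 = -(5*m + m*U)/3 = -(5*m + U*m)/3 = -5*m/3 - U*m/3)
s(D) = -4 - D
s(-3 - 1*(-3))*(45 - 1*(-240)) = (-4 - (-3 - 1*(-3)))*(45 - 1*(-240)) = (-4 - (-3 + 3))*(45 + 240) = (-4 - 1*0)*285 = (-4 + 0)*285 = -4*285 = -1140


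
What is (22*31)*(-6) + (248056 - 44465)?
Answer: 199499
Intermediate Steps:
(22*31)*(-6) + (248056 - 44465) = 682*(-6) + 203591 = -4092 + 203591 = 199499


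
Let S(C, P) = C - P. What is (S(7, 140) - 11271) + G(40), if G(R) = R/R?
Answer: -11403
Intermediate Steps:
G(R) = 1
(S(7, 140) - 11271) + G(40) = ((7 - 1*140) - 11271) + 1 = ((7 - 140) - 11271) + 1 = (-133 - 11271) + 1 = -11404 + 1 = -11403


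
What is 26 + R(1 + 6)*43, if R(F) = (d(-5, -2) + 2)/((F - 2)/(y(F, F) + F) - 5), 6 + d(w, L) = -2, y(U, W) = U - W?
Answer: 431/5 ≈ 86.200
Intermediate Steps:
d(w, L) = -8 (d(w, L) = -6 - 2 = -8)
R(F) = -6/(-5 + (-2 + F)/F) (R(F) = (-8 + 2)/((F - 2)/((F - F) + F) - 5) = -6/((-2 + F)/(0 + F) - 5) = -6/((-2 + F)/F - 5) = -6/(-5 + (-2 + F)/F))
26 + R(1 + 6)*43 = 26 + (3*(1 + 6)/(1 + 2*(1 + 6)))*43 = 26 + (3*7/(1 + 2*7))*43 = 26 + (3*7/(1 + 14))*43 = 26 + (3*7/15)*43 = 26 + (3*7*(1/15))*43 = 26 + (7/5)*43 = 26 + 301/5 = 431/5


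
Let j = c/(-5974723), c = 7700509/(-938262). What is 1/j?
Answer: 5605855551426/7700509 ≈ 7.2799e+5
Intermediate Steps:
c = -7700509/938262 (c = 7700509*(-1/938262) = -7700509/938262 ≈ -8.2072)
j = 7700509/5605855551426 (j = -7700509/938262/(-5974723) = -7700509/938262*(-1/5974723) = 7700509/5605855551426 ≈ 1.3737e-6)
1/j = 1/(7700509/5605855551426) = 5605855551426/7700509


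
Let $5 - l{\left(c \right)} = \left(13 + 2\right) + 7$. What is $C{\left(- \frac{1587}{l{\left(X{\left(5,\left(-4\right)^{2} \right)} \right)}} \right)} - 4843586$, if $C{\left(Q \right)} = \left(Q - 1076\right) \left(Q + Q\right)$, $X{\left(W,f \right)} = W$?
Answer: $- \frac{1452818024}{289} \approx -5.027 \cdot 10^{6}$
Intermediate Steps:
$l{\left(c \right)} = -17$ ($l{\left(c \right)} = 5 - \left(\left(13 + 2\right) + 7\right) = 5 - \left(15 + 7\right) = 5 - 22 = -17$)
$C{\left(Q \right)} = 2 Q \left(-1076 + Q\right)$ ($C{\left(Q \right)} = \left(-1076 + Q\right) 2 Q = 2 Q \left(-1076 + Q\right)$)
$C{\left(- \frac{1587}{l{\left(X{\left(5,\left(-4\right)^{2} \right)} \right)}} \right)} - 4843586 = 2 \left(- \frac{1587}{-17}\right) \left(-1076 - \frac{1587}{-17}\right) - 4843586 = 2 \left(\left(-1587\right) \left(- \frac{1}{17}\right)\right) \left(-1076 - - \frac{1587}{17}\right) - 4843586 = 2 \cdot \frac{1587}{17} \left(-1076 + \frac{1587}{17}\right) - 4843586 = 2 \cdot \frac{1587}{17} \left(- \frac{16705}{17}\right) - 4843586 = - \frac{53021670}{289} - 4843586 = - \frac{1452818024}{289}$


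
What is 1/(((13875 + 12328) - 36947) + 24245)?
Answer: 1/13501 ≈ 7.4069e-5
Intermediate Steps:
1/(((13875 + 12328) - 36947) + 24245) = 1/((26203 - 36947) + 24245) = 1/(-10744 + 24245) = 1/13501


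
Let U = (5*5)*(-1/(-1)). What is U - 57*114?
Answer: -6473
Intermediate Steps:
U = 25 (U = 25*(-1*(-1)) = 25*1 = 25)
U - 57*114 = 25 - 57*114 = 25 - 6498 = -6473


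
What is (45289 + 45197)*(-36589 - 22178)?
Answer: -5317590762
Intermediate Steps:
(45289 + 45197)*(-36589 - 22178) = 90486*(-58767) = -5317590762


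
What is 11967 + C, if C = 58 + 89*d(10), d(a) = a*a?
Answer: 20925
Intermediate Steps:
d(a) = a²
C = 8958 (C = 58 + 89*10² = 58 + 89*100 = 58 + 8900 = 8958)
11967 + C = 11967 + 8958 = 20925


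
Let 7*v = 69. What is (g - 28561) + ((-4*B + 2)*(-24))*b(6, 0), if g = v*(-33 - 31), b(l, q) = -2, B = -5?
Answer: -196951/7 ≈ -28136.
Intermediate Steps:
v = 69/7 (v = (⅐)*69 = 69/7 ≈ 9.8571)
g = -4416/7 (g = 69*(-33 - 31)/7 = (69/7)*(-64) = -4416/7 ≈ -630.86)
(g - 28561) + ((-4*B + 2)*(-24))*b(6, 0) = (-4416/7 - 28561) + ((-4*(-5) + 2)*(-24))*(-2) = -204343/7 + ((20 + 2)*(-24))*(-2) = -204343/7 + (22*(-24))*(-2) = -204343/7 - 528*(-2) = -204343/7 + 1056 = -196951/7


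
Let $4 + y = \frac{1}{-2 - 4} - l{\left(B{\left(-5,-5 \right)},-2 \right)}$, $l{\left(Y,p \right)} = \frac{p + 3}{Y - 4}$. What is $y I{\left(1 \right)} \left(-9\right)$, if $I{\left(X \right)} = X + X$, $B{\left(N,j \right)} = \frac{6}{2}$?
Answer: $57$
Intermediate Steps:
$B{\left(N,j \right)} = 3$ ($B{\left(N,j \right)} = 6 \cdot \frac{1}{2} = 3$)
$l{\left(Y,p \right)} = \frac{3 + p}{-4 + Y}$
$y = - \frac{19}{6}$ ($y = -4 + \left(\frac{1}{-2 - 4} - \frac{3 - 2}{-4 + 3}\right) = -4 - \left(\frac{1}{6} + \frac{1}{-1} \cdot 1\right) = -4 - \left(\frac{1}{6} - 1\right) = -4 - - \frac{5}{6} = -4 + \left(- \frac{1}{6} + 1\right) = -4 + \frac{5}{6} = - \frac{19}{6} \approx -3.1667$)
$I{\left(X \right)} = 2 X$
$y I{\left(1 \right)} \left(-9\right) = - \frac{19 \cdot 2 \cdot 1}{6} \left(-9\right) = \left(- \frac{19}{6}\right) 2 \left(-9\right) = \left(- \frac{19}{3}\right) \left(-9\right) = 57$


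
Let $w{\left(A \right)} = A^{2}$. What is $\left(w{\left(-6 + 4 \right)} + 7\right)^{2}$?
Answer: $121$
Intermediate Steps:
$\left(w{\left(-6 + 4 \right)} + 7\right)^{2} = \left(\left(-6 + 4\right)^{2} + 7\right)^{2} = \left(\left(-2\right)^{2} + 7\right)^{2} = \left(4 + 7\right)^{2} = 11^{2} = 121$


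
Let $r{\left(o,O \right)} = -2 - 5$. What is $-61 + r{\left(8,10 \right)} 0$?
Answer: $-61$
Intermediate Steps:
$r{\left(o,O \right)} = -7$ ($r{\left(o,O \right)} = -2 - 5 = -7$)
$-61 + r{\left(8,10 \right)} 0 = -61 - 0 = -61 + 0 = -61$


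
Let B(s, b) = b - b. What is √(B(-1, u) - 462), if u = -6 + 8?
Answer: I*√462 ≈ 21.494*I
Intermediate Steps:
u = 2
B(s, b) = 0
√(B(-1, u) - 462) = √(0 - 462) = √(-462) = I*√462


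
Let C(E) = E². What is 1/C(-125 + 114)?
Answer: 1/121 ≈ 0.0082645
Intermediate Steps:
1/C(-125 + 114) = 1/((-125 + 114)²) = 1/((-11)²) = 1/121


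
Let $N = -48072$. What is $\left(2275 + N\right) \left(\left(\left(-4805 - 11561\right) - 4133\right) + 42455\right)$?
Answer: $-1005518932$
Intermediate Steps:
$\left(2275 + N\right) \left(\left(\left(-4805 - 11561\right) - 4133\right) + 42455\right) = \left(2275 - 48072\right) \left(\left(\left(-4805 - 11561\right) - 4133\right) + 42455\right) = - 45797 \left(\left(-16366 + \left(-7800 + 3667\right)\right) + 42455\right) = - 45797 \left(\left(-16366 - 4133\right) + 42455\right) = - 45797 \left(-20499 + 42455\right) = \left(-45797\right) 21956 = -1005518932$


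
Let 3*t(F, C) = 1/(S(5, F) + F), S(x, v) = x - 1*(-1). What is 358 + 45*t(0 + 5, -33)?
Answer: 3953/11 ≈ 359.36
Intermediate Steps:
S(x, v) = 1 + x (S(x, v) = x + 1 = 1 + x)
t(F, C) = 1/(3*(6 + F)) (t(F, C) = 1/(3*((1 + 5) + F)) = 1/(3*(6 + F)))
358 + 45*t(0 + 5, -33) = 358 + 45*(1/(3*(6 + (0 + 5)))) = 358 + 45*(1/(3*(6 + 5))) = 358 + 45*((⅓)/11) = 358 + 45*((⅓)*(1/11)) = 358 + 45*(1/33) = 358 + 15/11 = 3953/11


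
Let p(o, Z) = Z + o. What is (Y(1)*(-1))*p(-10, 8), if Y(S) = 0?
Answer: 0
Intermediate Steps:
(Y(1)*(-1))*p(-10, 8) = (0*(-1))*(8 - 10) = 0*(-2) = 0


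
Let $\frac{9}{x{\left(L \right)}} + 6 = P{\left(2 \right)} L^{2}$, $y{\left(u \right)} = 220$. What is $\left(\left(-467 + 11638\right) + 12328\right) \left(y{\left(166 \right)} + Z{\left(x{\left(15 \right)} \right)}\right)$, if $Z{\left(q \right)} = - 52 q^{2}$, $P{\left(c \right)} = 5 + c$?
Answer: $\frac{1414073756088}{273529} \approx 5.1697 \cdot 10^{6}$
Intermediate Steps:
$x{\left(L \right)} = \frac{9}{-6 + 7 L^{2}}$ ($x{\left(L \right)} = \frac{9}{-6 + \left(5 + 2\right) L^{2}} = \frac{9}{-6 + 7 L^{2}}$)
$\left(\left(-467 + 11638\right) + 12328\right) \left(y{\left(166 \right)} + Z{\left(x{\left(15 \right)} \right)}\right) = \left(\left(-467 + 11638\right) + 12328\right) \left(220 - 52 \left(\frac{9}{-6 + 7 \cdot 15^{2}}\right)^{2}\right) = \left(11171 + 12328\right) \left(220 - 52 \left(\frac{9}{-6 + 7 \cdot 225}\right)^{2}\right) = 23499 \left(220 - 52 \left(\frac{9}{-6 + 1575}\right)^{2}\right) = 23499 \left(220 - 52 \left(\frac{9}{1569}\right)^{2}\right) = 23499 \left(220 - 52 \left(9 \cdot \frac{1}{1569}\right)^{2}\right) = 23499 \left(220 - 52 \left(\frac{3}{523}\right)^{2}\right) = 23499 \left(220 - \frac{468}{273529}\right) = 23499 \cdot \frac{60175912}{273529} = \frac{1414073756088}{273529}$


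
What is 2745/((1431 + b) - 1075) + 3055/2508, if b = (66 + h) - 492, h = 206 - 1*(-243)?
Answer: 8042305/950532 ≈ 8.4608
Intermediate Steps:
h = 449 (h = 206 + 243 = 449)
b = 23 (b = (66 + 449) - 492 = 515 - 492 = 23)
2745/((1431 + b) - 1075) + 3055/2508 = 2745/((1431 + 23) - 1075) + 3055/2508 = 2745/(1454 - 1075) + 3055*(1/2508) = 2745/379 + 3055/2508 = 8042305/950532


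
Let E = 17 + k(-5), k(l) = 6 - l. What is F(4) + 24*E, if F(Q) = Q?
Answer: 676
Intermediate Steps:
E = 28 (E = 17 + (6 - 1*(-5)) = 17 + (6 + 5) = 17 + 11 = 28)
F(4) + 24*E = 4 + 24*28 = 4 + 672 = 676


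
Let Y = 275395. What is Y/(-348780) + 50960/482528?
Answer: -719449811/1051850724 ≈ -0.68398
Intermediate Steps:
Y/(-348780) + 50960/482528 = 275395/(-348780) + 50960/482528 = 275395*(-1/348780) + 50960*(1/482528) = -55079/69756 + 3185/30158 = -719449811/1051850724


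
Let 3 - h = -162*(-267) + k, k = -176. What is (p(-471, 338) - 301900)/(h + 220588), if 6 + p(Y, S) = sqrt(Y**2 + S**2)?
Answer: -301906/177513 + sqrt(336085)/177513 ≈ -1.6975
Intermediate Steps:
h = -43075 (h = 3 - (-162*(-267) - 176) = 3 - (43254 - 176) = 3 - 1*43078 = 3 - 43078 = -43075)
p(Y, S) = -6 + sqrt(S**2 + Y**2) (p(Y, S) = -6 + sqrt(Y**2 + S**2) = -6 + sqrt(S**2 + Y**2))
(p(-471, 338) - 301900)/(h + 220588) = ((-6 + sqrt(338**2 + (-471)**2)) - 301900)/(-43075 + 220588) = ((-6 + sqrt(114244 + 221841)) - 301900)/177513 = ((-6 + sqrt(336085)) - 301900)*(1/177513) = (-301906 + sqrt(336085))*(1/177513) = -301906/177513 + sqrt(336085)/177513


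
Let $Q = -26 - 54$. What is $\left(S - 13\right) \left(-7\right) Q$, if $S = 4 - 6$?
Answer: $-8400$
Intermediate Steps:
$Q = -80$
$S = -2$
$\left(S - 13\right) \left(-7\right) Q = \left(-2 - 13\right) \left(-7\right) \left(-80\right) = \left(-15\right) \left(-7\right) \left(-80\right) = 105 \left(-80\right) = -8400$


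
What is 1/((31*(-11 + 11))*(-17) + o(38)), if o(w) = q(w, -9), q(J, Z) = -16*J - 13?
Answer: -1/621 ≈ -0.0016103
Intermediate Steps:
q(J, Z) = -13 - 16*J
o(w) = -13 - 16*w
1/((31*(-11 + 11))*(-17) + o(38)) = 1/((31*(-11 + 11))*(-17) + (-13 - 16*38)) = 1/((31*0)*(-17) + (-13 - 608)) = 1/(0*(-17) - 621) = 1/(0 - 621) = 1/(-621) = -1/621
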